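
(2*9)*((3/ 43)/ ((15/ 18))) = 324/ 215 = 1.51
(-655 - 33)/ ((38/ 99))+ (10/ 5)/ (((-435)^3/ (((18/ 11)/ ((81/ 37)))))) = -277521479831812/ 154830517875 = -1792.42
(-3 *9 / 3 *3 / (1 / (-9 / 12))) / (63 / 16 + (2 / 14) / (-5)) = 11340 / 2189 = 5.18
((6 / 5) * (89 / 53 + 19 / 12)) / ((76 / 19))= 415 / 424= 0.98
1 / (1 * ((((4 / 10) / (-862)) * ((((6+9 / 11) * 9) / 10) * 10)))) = -4741 / 135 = -35.12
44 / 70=22 / 35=0.63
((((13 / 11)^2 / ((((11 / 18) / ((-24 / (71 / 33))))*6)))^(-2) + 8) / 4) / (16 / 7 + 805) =75138989863 / 30120779729664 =0.00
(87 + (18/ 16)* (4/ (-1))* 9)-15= 63/ 2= 31.50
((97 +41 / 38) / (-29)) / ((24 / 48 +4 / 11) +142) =-40997 / 1731793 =-0.02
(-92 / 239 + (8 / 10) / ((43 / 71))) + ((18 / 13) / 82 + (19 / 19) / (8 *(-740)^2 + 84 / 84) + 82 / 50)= 1555497482649271 / 599911379261025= 2.59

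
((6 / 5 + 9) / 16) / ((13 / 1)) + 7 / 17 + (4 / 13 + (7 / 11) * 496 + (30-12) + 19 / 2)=66882617 / 194480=343.90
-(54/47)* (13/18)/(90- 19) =-39/3337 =-0.01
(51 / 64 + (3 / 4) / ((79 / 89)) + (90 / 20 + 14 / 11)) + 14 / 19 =8613597 / 1056704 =8.15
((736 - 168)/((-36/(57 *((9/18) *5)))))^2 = 45495025/9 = 5055002.78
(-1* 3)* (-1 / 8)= 3 / 8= 0.38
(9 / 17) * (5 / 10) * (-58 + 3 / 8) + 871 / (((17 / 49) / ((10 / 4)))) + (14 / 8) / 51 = 300533 / 48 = 6261.10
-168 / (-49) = 24 / 7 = 3.43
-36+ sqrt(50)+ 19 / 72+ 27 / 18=-27.17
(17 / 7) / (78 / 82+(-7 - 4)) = -697 / 2884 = -0.24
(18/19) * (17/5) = 306/95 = 3.22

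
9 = 9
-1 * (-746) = 746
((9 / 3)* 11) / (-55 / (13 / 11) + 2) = -143 / 193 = -0.74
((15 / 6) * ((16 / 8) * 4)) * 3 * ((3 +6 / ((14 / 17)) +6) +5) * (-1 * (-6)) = 53640 / 7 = 7662.86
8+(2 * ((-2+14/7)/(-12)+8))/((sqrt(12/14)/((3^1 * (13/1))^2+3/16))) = 26297.12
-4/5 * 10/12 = -2/3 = -0.67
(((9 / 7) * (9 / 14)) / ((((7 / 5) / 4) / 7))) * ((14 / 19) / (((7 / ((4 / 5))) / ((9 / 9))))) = 1296 / 931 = 1.39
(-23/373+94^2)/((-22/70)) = -115353175/4103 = -28114.35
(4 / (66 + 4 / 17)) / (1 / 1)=34 / 563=0.06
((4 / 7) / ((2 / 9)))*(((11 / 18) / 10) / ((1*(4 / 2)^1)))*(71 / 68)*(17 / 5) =781 / 2800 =0.28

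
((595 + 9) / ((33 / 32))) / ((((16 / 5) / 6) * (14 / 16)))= 96640 / 77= 1255.06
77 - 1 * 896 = -819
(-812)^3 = -535387328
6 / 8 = 0.75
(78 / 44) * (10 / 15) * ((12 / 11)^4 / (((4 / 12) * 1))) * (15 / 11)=12130560 / 1771561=6.85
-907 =-907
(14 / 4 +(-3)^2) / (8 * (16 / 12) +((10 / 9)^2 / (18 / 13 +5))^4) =51073127580386025 / 43588114401929408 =1.17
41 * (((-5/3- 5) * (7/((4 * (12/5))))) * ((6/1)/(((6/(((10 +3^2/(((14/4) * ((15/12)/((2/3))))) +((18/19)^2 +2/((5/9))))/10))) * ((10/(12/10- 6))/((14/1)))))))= 57544648/27075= 2125.38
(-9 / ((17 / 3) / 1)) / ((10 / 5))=-27 / 34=-0.79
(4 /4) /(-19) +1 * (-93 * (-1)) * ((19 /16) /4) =33509 /1216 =27.56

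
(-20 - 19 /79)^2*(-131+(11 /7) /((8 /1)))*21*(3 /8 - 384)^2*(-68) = 8996394874835800575 /798848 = 11261710456602.26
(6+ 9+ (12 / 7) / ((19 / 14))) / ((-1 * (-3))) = 103 / 19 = 5.42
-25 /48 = -0.52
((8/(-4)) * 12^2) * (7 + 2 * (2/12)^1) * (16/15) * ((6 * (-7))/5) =473088/25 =18923.52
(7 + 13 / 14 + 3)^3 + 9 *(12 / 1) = 1413.24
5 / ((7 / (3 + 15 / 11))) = 3.12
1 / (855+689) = 1 / 1544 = 0.00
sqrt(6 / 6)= 1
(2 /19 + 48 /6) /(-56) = -11 /76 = -0.14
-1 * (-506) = 506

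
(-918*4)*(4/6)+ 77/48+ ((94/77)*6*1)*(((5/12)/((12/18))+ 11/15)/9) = -135566897/55440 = -2445.29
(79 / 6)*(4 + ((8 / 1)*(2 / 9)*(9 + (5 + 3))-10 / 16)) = 191101 / 432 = 442.36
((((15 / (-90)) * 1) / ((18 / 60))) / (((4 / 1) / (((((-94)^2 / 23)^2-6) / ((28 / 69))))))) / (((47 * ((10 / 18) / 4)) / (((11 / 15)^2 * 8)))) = -18893356724 / 567525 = -33290.79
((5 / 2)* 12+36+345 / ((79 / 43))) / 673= 0.38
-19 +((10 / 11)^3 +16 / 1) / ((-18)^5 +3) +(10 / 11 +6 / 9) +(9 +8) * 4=127198565099 / 2515011015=50.58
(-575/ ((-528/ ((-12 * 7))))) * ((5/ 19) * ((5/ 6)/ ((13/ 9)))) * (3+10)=-180.55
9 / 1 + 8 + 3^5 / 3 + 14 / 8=399 / 4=99.75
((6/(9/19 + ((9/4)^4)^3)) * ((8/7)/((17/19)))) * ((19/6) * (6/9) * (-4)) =-7364795170816/1915773451145631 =-0.00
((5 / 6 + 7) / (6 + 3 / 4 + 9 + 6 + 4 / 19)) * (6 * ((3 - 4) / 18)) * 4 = -7144 / 15021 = -0.48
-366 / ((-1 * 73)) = 366 / 73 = 5.01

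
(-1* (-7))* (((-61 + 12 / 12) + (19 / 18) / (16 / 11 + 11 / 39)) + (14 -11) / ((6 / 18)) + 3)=-1482901 / 4470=-331.75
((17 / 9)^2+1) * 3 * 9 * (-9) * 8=-8880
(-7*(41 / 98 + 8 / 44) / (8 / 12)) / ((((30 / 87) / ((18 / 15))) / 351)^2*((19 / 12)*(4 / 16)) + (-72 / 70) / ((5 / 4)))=542999623268700 / 70900453452433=7.66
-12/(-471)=4/157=0.03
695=695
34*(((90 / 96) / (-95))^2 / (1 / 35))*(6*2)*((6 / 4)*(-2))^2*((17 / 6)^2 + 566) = 331983225 / 46208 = 7184.54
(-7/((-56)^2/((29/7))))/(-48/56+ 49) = -29/150976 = -0.00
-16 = -16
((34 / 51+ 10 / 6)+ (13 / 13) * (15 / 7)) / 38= 47 / 399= 0.12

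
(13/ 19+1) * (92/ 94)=1472/ 893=1.65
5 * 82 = 410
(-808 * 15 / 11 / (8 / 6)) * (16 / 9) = -1469.09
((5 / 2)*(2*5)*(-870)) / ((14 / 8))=-12428.57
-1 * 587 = -587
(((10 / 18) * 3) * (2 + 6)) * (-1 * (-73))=2920 / 3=973.33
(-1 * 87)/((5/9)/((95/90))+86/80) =-66120/1217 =-54.33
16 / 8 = 2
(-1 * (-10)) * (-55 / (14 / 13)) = -3575 / 7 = -510.71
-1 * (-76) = 76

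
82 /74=41 /37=1.11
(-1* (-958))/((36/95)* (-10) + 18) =67.41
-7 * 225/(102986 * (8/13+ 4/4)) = -75/7922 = -0.01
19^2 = 361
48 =48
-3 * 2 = -6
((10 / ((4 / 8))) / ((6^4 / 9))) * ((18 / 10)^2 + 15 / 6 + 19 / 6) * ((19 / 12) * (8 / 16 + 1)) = 3173 / 1080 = 2.94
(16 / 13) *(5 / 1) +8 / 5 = 504 / 65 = 7.75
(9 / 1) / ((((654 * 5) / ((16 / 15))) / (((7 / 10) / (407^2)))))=28 / 2256967625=0.00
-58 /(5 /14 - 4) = 812 /51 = 15.92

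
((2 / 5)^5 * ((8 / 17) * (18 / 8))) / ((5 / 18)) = 10368 / 265625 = 0.04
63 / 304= 0.21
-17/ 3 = -5.67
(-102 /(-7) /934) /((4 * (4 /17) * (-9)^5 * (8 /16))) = -289 /514749816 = -0.00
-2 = -2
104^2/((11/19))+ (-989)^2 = 996803.18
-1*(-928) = 928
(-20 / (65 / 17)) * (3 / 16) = -0.98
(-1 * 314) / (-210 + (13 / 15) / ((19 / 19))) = 1.50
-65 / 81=-0.80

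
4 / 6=2 / 3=0.67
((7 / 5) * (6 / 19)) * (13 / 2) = 273 / 95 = 2.87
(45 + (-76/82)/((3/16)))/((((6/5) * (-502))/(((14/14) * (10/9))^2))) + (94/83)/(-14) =-0.16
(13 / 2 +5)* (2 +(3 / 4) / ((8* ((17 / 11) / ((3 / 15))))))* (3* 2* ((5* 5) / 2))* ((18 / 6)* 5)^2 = 424841625 / 1088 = 390479.43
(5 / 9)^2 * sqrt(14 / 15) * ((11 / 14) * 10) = 275 * sqrt(210) / 1701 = 2.34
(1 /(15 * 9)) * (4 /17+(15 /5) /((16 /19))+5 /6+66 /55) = 23791 /550800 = 0.04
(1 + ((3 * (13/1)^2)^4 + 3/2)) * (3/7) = 396445130421/14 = 28317509315.79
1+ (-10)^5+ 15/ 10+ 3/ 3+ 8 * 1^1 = -199977/ 2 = -99988.50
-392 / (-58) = 196 / 29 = 6.76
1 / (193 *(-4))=-1 / 772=-0.00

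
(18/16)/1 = 9/8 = 1.12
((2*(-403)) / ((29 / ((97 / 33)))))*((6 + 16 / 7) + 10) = -10007296 / 6699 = -1493.85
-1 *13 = -13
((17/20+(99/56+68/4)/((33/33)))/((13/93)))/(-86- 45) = -510849/476840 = -1.07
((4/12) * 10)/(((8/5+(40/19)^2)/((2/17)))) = 9025/138822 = 0.07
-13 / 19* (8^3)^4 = -893353197568 / 19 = -47018589345.68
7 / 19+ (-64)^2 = 77831 / 19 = 4096.37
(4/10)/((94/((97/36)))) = 97/8460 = 0.01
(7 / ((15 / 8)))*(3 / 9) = 56 / 45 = 1.24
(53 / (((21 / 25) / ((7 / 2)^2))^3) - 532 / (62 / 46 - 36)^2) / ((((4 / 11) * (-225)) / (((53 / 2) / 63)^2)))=-796437815055211087 / 2240505119462400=-355.47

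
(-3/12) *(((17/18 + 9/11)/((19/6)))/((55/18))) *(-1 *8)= 4188/11495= 0.36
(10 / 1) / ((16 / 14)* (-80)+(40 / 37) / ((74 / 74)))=-259 / 2340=-0.11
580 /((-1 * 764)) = -145 /191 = -0.76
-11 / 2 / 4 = -1.38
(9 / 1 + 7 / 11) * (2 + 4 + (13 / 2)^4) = 1518821 / 88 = 17259.33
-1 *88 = -88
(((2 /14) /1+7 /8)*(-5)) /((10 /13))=-741 /112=-6.62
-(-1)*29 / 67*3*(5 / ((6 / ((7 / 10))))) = 203 / 268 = 0.76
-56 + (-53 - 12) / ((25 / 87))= -1411 / 5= -282.20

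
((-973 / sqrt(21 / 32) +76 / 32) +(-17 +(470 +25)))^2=321291803 / 192 - 178059*sqrt(42)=519440.60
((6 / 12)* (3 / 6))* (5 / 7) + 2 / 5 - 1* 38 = -5239 / 140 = -37.42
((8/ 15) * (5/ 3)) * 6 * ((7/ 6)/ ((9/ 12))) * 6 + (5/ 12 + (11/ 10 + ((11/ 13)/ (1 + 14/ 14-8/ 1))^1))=119699/ 2340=51.15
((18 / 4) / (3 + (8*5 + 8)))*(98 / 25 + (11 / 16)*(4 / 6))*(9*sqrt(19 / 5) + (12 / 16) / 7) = 7881 / 190400 + 23643*sqrt(95) / 34000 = 6.82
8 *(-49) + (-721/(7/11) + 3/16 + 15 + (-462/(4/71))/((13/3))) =-707665/208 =-3402.24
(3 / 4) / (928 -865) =1 / 84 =0.01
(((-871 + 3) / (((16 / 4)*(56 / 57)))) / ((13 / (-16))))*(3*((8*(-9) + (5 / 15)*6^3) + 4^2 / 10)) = 84816 / 65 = 1304.86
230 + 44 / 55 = 1154 / 5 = 230.80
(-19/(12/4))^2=361/9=40.11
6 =6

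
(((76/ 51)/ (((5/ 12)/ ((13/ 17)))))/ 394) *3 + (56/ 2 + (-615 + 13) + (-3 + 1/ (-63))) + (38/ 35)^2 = -361432000292/ 627686325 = -575.82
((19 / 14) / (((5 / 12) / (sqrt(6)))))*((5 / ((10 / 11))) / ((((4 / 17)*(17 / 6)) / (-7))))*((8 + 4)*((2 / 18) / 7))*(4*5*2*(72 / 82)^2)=-13001472*sqrt(6) / 11767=-2706.46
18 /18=1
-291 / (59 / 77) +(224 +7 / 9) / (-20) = -4152617 / 10620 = -391.02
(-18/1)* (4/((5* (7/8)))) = -16.46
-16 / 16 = -1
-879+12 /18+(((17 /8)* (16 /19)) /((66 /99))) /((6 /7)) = -99773 /114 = -875.20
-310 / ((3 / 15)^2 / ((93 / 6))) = -120125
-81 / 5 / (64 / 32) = -81 / 10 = -8.10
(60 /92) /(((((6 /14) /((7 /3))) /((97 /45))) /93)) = 147343 /207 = 711.80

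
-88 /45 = -1.96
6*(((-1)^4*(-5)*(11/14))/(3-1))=-165/14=-11.79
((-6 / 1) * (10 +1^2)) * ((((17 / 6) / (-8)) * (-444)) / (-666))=187 / 12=15.58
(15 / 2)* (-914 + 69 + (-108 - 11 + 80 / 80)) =-14445 / 2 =-7222.50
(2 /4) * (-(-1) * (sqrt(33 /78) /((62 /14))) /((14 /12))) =3 * sqrt(286) /806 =0.06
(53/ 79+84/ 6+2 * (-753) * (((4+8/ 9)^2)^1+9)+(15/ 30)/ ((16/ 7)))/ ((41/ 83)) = -280624488439/ 2798496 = -100276.89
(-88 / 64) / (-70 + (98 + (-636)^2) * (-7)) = 11 / 22657824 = 0.00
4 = 4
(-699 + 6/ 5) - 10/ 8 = -13981/ 20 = -699.05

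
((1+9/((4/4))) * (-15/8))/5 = -15/4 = -3.75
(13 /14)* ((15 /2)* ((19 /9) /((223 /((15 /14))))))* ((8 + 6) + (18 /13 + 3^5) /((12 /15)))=22.57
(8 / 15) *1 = 8 / 15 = 0.53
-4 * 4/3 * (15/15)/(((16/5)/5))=-25/3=-8.33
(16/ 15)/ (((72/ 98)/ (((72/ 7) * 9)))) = 134.40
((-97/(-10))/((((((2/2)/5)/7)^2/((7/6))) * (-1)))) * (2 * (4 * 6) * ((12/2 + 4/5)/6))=-2262428/3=-754142.67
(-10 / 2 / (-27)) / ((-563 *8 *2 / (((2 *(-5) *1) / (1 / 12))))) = 25 / 10134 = 0.00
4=4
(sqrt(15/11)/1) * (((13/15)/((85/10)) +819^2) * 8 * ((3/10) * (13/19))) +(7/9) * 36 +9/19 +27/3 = 712/19 +8894292212 * sqrt(165)/88825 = 1286266.04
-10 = -10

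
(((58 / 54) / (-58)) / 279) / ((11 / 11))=-1 / 15066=-0.00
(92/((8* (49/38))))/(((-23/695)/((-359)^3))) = 610972624195/49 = 12468829065.20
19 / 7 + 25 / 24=631 / 168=3.76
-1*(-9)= 9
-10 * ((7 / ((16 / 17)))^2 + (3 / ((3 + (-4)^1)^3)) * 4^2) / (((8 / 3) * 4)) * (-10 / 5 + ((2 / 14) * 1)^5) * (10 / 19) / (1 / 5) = 23608930875 / 653993984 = 36.10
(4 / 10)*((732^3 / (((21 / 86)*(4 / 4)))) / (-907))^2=1254498702810.94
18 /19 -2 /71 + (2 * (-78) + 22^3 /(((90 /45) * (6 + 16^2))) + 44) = -16039050 /176719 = -90.76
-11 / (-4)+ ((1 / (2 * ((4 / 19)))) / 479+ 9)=45045 / 3832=11.75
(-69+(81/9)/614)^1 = -42357/614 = -68.99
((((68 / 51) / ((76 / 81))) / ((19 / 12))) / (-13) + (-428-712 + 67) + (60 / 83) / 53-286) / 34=-28057028709 / 701913238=-39.97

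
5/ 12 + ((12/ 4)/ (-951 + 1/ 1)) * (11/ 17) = 40177/ 96900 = 0.41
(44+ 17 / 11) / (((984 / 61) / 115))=1171505 / 3608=324.70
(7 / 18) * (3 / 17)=7 / 102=0.07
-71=-71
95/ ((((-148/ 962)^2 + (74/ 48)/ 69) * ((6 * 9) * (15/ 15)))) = 1477060/ 38631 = 38.24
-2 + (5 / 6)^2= -47 / 36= -1.31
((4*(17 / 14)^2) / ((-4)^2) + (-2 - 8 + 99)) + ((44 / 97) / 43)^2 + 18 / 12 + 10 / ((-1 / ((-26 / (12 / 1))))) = 112.54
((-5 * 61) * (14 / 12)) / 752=-2135 / 4512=-0.47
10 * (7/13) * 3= 210/13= 16.15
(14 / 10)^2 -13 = -276 / 25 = -11.04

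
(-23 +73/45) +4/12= -947/45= -21.04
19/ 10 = 1.90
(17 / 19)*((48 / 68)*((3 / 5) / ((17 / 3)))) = 108 / 1615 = 0.07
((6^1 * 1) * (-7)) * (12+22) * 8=-11424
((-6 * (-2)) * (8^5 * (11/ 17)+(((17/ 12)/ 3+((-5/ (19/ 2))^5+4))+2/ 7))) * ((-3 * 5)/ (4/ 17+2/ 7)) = -1124806424393105/ 153518138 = -7326863.39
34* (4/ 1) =136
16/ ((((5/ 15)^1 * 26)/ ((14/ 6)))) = 56/ 13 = 4.31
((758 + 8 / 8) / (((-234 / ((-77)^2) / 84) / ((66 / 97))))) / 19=-1386034188 / 23959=-57850.25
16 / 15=1.07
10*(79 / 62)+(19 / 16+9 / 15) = 36033 / 2480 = 14.53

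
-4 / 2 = -2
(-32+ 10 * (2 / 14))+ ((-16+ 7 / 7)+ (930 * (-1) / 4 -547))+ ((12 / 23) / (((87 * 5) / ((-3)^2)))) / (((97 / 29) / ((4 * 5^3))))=-25719881 / 31234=-823.46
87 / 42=29 / 14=2.07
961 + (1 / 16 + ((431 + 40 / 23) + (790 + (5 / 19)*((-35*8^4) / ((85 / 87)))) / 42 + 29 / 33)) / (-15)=9080461521 / 9152528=992.13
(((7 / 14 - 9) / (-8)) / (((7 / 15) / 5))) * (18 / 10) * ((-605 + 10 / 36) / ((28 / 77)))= -4361775 / 128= -34076.37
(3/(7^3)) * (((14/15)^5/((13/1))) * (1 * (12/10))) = 3136/5484375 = 0.00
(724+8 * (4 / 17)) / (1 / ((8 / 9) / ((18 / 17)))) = 49360 / 81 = 609.38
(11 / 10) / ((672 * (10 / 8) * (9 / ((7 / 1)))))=11 / 10800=0.00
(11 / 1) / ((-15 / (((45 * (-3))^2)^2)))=-243577125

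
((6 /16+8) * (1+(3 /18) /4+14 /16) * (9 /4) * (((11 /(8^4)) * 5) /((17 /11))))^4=61195159681515419371700625 /6310668336252090206289657856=0.01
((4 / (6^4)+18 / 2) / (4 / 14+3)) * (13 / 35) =37921 / 37260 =1.02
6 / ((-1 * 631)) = -6 / 631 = -0.01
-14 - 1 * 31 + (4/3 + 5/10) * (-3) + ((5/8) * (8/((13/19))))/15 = -3901/78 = -50.01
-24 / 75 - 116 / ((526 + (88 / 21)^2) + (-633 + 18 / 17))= 16440556 / 16564825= 0.99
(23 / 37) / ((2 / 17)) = 391 / 74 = 5.28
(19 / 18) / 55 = 19 / 990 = 0.02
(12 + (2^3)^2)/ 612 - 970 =-148391/ 153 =-969.88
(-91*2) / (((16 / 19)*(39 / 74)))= -4921 / 12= -410.08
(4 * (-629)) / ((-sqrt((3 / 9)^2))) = 7548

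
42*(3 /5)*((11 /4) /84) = 33 /40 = 0.82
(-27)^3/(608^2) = -19683/369664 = -0.05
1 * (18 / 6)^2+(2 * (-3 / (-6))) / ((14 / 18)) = 72 / 7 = 10.29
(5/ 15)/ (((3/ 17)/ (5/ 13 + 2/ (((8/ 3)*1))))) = 1003/ 468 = 2.14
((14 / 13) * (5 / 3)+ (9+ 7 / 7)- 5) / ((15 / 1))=53 / 117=0.45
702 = 702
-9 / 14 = -0.64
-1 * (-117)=117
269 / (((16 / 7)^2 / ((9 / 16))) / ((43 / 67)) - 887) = -5101047 / 16545749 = -0.31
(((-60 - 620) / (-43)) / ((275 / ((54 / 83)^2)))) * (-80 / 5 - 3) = -7534944 / 16292485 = -0.46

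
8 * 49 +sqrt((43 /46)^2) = 18075 /46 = 392.93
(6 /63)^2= 4 /441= 0.01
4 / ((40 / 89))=89 / 10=8.90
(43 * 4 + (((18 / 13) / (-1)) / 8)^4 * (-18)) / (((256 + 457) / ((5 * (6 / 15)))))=628739927 / 1303295552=0.48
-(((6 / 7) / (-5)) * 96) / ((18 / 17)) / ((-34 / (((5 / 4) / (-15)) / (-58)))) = -2 / 3045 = -0.00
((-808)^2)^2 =426231402496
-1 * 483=-483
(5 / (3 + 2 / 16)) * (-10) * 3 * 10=-480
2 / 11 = 0.18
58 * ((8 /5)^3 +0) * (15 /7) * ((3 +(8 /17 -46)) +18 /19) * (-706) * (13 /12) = 16190258.94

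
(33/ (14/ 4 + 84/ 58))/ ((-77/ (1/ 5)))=-174/ 10045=-0.02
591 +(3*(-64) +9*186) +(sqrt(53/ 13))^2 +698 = 36076/ 13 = 2775.08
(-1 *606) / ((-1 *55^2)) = 0.20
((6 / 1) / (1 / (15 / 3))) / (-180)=-0.17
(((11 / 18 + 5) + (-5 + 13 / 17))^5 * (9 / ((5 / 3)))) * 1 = 13225450646101 / 496836361440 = 26.62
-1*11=-11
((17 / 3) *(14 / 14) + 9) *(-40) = -1760 / 3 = -586.67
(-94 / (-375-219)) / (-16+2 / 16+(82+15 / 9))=376 / 161073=0.00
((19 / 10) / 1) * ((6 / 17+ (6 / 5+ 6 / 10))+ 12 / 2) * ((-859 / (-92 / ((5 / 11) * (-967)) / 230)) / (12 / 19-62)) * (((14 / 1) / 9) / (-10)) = -14693420917 / 396440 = -37063.42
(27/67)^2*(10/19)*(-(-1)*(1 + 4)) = 36450/85291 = 0.43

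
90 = 90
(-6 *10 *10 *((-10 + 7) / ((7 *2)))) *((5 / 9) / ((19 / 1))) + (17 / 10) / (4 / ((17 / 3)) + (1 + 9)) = 135491 / 34580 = 3.92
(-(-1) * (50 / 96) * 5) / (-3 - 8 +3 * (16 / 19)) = -2375 / 7728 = -0.31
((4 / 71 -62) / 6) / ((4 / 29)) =-21257 / 284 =-74.85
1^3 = 1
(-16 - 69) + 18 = -67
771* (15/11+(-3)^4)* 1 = 698526/11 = 63502.36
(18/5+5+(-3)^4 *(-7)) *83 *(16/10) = -1853888/25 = -74155.52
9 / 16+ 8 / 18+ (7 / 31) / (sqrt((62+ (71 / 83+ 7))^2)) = 13072837 / 12941136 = 1.01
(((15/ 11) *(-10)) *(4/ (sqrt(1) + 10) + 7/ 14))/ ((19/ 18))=-1350/ 121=-11.16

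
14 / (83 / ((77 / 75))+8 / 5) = 0.17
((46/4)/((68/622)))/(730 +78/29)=207437/1444864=0.14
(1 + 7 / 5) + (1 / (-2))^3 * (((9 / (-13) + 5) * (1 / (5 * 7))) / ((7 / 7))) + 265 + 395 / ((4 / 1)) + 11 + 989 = 71039 / 52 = 1366.13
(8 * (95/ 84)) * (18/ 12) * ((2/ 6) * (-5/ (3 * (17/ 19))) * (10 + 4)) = -18050/ 153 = -117.97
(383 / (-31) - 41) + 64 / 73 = -118758 / 2263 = -52.48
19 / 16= 1.19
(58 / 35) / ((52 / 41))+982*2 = 1788429 / 910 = 1965.31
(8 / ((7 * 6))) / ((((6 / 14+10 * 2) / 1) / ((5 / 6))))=10 / 1287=0.01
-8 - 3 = -11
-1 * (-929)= 929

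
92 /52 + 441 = 5756 /13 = 442.77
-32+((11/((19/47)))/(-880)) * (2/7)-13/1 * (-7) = 313833/5320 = 58.99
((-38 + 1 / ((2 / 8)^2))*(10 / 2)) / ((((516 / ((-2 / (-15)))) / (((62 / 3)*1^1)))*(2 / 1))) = -341 / 1161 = -0.29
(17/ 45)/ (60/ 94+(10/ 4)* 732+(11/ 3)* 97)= 799/ 4624035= 0.00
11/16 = 0.69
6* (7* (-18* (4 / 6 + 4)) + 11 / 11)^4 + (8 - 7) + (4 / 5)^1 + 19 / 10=7123667745697 / 10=712366774569.70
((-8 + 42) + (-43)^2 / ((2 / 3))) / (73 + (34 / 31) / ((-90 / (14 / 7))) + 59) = 21.27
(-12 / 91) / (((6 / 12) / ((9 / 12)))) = -18 / 91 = -0.20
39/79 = 0.49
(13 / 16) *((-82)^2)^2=36734893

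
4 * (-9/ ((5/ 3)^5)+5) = 53752/ 3125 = 17.20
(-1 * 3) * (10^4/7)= -30000/7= -4285.71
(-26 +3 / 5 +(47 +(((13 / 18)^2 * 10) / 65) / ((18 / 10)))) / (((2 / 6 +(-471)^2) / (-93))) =-4891459 / 539074440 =-0.01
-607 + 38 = -569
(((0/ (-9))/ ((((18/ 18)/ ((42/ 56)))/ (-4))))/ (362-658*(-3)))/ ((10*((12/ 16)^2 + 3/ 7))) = 0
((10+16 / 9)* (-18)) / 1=-212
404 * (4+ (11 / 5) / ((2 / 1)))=10302 / 5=2060.40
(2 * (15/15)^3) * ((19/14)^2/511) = 361/50078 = 0.01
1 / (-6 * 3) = -1 / 18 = -0.06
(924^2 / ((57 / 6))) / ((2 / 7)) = 5976432 / 19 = 314549.05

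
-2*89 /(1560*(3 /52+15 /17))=-1513 /12465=-0.12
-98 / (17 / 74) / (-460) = 1813 / 1955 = 0.93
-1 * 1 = -1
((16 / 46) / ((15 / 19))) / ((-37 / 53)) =-8056 / 12765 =-0.63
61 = 61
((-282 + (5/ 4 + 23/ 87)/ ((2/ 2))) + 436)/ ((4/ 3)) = 54119/ 464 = 116.64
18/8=9/4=2.25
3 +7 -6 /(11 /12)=38 /11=3.45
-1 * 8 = -8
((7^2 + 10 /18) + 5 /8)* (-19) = -68647 /72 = -953.43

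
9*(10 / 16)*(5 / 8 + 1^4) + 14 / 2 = 1033 / 64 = 16.14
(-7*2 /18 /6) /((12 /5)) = -35 /648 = -0.05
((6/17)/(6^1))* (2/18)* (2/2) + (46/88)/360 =239/29920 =0.01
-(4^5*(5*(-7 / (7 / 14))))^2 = -5138022400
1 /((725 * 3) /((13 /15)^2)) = 169 /489375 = 0.00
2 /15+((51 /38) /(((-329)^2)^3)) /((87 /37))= 2795033244948321719 /20962749337112342130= 0.13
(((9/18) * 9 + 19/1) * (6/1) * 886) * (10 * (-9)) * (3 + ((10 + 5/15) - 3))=-116181180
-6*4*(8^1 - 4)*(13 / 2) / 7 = -624 / 7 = -89.14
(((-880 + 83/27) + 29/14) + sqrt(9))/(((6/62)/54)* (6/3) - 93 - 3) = 10216391/1124886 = 9.08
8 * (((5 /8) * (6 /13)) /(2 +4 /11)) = 165 /169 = 0.98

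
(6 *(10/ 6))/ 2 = 5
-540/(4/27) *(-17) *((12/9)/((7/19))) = 1569780/7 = 224254.29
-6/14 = -3/7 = -0.43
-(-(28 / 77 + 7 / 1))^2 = -6561 / 121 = -54.22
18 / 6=3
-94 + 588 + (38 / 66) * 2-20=475.15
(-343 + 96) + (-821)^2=673794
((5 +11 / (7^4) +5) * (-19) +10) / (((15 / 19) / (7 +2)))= -24646173 / 12005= -2052.99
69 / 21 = 23 / 7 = 3.29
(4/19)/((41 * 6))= 2/2337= 0.00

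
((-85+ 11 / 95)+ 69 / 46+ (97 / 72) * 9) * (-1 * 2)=54157 / 380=142.52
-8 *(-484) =3872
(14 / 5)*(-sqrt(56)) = -28*sqrt(14) / 5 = -20.95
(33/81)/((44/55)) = 55/108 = 0.51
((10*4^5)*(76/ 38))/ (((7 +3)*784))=128/ 49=2.61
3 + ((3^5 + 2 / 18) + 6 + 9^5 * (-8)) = -4249259 / 9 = -472139.89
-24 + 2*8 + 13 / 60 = -467 / 60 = -7.78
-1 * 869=-869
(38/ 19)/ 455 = 2/ 455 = 0.00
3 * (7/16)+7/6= 119/48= 2.48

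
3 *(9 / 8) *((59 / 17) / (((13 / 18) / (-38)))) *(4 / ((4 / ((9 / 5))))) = -2451627 / 2210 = -1109.33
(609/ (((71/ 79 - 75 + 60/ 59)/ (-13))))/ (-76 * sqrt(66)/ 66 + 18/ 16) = -44871782592 * sqrt(66)/ 31025867357 - 43838550756/ 31025867357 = -13.16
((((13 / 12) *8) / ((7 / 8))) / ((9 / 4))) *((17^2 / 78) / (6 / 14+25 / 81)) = 22.12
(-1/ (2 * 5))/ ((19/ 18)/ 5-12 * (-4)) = -9/ 4339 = -0.00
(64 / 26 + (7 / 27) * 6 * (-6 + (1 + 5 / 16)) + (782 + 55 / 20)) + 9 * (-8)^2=423047 / 312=1355.92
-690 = -690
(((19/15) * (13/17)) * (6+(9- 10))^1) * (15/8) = 1235/136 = 9.08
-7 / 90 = -0.08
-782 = -782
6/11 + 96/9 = 370/33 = 11.21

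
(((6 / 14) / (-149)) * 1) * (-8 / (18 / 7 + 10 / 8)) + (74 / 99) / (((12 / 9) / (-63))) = -12385599 / 350746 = -35.31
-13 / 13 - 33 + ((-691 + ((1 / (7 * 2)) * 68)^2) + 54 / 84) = -68675 / 98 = -700.77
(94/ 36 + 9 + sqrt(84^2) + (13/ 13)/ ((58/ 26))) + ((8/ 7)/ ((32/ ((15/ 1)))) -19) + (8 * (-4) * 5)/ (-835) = 94933711/ 1220436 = 77.79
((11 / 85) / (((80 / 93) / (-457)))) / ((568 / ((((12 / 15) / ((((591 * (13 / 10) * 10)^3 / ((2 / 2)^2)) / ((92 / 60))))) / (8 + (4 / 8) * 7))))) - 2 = -10947873367026335837 / 5473936683513090000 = -2.00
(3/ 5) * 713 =2139/ 5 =427.80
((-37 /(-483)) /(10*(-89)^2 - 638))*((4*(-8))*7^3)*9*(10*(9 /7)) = -559440 /451789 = -1.24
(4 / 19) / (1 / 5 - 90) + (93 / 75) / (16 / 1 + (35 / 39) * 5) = 9914479 / 170406725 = 0.06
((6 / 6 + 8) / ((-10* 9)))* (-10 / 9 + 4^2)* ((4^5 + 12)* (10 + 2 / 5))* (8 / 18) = -14437696 / 2025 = -7129.73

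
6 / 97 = 0.06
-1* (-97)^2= -9409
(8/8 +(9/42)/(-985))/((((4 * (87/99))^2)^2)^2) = 19390155619688667/452093413604208803840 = 0.00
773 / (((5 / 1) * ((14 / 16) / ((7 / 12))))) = 1546 / 15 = 103.07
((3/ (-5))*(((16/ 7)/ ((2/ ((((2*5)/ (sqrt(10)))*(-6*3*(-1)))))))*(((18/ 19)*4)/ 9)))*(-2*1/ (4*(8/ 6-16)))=-1296*sqrt(10)/ 7315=-0.56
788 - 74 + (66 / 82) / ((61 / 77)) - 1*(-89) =2010844 / 2501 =804.02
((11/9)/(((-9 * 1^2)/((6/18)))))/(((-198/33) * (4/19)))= 209/5832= 0.04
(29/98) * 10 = 145/49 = 2.96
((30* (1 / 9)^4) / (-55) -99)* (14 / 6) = -16671515 / 72171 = -231.00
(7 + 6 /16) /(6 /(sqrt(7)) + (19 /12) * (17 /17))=-23541 /5314 + 6372 * sqrt(7) /2657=1.92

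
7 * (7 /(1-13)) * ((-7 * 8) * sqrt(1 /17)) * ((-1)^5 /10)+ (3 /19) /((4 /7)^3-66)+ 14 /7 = 856783 /428906-343 * sqrt(17) /255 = -3.55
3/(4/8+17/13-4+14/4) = 39/17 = 2.29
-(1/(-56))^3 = 1/175616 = 0.00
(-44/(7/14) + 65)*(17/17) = -23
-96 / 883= -0.11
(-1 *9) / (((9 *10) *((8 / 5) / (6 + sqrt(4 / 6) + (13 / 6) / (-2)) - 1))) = 0.14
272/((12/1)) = 22.67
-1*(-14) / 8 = 7 / 4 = 1.75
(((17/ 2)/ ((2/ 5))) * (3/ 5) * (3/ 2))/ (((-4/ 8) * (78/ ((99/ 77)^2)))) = -4131/ 5096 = -0.81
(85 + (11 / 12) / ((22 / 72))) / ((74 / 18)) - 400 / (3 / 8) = -1045.26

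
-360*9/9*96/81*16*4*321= -8765440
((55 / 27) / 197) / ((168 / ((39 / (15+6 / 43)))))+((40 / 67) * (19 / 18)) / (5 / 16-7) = -130776204775 / 1390136947416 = -0.09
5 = 5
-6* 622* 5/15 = -1244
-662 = -662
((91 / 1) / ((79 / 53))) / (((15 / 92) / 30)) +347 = 11580.32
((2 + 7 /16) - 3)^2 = 0.32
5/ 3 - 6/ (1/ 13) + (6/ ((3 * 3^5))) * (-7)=-18563/ 243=-76.39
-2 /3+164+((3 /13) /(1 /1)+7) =6652 /39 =170.56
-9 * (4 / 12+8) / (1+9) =-15 / 2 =-7.50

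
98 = 98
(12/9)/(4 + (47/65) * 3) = 260/1203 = 0.22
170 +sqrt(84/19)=2*sqrt(399)/19 +170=172.10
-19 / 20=-0.95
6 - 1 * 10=-4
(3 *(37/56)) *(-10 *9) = -4995/28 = -178.39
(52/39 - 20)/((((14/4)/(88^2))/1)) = -123904/3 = -41301.33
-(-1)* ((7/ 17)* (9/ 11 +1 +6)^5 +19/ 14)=461070496721/ 38330138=12028.93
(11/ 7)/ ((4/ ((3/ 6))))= 11/ 56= 0.20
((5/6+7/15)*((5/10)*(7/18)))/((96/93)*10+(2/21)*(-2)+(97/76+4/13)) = 4877509/226069890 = 0.02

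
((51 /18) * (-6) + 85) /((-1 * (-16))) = 17 /4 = 4.25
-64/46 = -1.39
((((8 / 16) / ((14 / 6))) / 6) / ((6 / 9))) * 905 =48.48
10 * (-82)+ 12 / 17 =-13928 / 17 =-819.29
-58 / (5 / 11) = -638 / 5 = -127.60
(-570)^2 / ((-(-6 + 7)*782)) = -162450 / 391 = -415.47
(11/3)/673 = 11/2019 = 0.01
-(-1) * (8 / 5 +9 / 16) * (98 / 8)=8477 / 320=26.49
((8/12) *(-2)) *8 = -32/3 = -10.67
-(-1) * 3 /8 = 3 /8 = 0.38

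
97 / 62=1.56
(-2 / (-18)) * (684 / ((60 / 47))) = 893 / 15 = 59.53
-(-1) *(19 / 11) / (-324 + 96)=-1 / 132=-0.01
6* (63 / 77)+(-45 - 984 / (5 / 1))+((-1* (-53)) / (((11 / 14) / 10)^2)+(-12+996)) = 5646001 / 605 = 9332.23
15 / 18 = 5 / 6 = 0.83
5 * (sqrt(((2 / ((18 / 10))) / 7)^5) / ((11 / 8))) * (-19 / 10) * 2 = -15200 * sqrt(70) / 916839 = -0.14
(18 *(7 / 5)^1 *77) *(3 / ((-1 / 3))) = -87318 / 5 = -17463.60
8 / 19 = 0.42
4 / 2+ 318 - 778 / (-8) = 1669 / 4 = 417.25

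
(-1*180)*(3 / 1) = -540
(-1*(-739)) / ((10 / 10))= 739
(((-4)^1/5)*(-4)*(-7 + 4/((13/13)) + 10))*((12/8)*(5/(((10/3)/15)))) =756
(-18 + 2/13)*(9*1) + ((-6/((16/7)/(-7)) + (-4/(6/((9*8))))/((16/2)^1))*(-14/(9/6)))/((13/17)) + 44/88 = -4045/13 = -311.15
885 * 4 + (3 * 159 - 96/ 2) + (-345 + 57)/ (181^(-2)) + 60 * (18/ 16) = -18862263/ 2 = -9431131.50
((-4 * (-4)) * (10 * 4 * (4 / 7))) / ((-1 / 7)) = -2560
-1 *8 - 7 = -15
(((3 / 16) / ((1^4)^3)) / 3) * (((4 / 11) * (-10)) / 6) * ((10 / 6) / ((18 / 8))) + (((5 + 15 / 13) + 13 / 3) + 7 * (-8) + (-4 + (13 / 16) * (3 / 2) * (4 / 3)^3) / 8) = -2116435 / 46332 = -45.68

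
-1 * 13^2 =-169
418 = 418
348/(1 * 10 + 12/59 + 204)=10266/6319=1.62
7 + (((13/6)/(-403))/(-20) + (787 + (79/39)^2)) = 1505255107/1886040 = 798.10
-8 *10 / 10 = -8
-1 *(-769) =769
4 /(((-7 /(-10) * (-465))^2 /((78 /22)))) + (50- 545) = -769198607 /1553937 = -495.00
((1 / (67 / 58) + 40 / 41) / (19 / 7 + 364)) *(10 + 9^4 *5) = 1161847890 / 7051549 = 164.76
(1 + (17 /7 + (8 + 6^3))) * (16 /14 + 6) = 79600 /49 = 1624.49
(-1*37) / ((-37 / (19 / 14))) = 19 / 14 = 1.36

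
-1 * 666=-666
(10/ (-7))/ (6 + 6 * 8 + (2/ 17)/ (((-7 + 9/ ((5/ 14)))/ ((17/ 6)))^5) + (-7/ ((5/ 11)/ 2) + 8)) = -173302641439200/ 3784930994047753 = -0.05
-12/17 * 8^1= -96/17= -5.65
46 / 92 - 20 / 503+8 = 8.46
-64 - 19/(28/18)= -1067/14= -76.21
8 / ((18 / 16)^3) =4096 / 729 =5.62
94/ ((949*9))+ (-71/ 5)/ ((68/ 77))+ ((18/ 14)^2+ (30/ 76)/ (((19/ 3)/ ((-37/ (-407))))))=-8142127595983/ 565045741260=-14.41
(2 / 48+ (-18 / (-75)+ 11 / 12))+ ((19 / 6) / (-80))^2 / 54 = 2981909 / 2488320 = 1.20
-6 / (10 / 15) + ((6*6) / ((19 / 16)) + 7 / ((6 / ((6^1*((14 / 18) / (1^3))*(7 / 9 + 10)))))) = 123112 / 1539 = 79.99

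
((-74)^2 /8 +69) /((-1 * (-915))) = 1507 /1830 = 0.82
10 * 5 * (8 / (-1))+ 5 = -395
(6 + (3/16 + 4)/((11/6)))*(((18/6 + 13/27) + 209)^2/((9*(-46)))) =-32913169/36432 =-903.41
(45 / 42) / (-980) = -3 / 2744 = -0.00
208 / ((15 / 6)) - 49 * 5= -809 / 5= -161.80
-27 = -27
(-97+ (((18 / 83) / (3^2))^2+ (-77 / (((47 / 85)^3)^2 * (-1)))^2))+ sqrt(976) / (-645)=5809770000939284592217160985436 / 800443127137546755502249 - 4 * sqrt(61) / 645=7258192.08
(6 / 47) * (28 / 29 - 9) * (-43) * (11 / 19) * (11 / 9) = 2424598 / 77691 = 31.21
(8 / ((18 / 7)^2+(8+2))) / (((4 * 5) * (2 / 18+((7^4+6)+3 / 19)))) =8379 / 837693505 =0.00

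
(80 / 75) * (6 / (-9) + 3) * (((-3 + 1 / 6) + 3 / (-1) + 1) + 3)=-616 / 135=-4.56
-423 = -423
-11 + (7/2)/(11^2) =-2655/242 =-10.97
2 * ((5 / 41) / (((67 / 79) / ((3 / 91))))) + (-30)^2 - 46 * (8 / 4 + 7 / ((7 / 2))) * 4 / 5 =940925278 / 1249885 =752.81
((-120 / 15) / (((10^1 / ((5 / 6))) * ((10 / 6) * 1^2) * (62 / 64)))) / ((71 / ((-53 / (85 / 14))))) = 47488 / 935425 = 0.05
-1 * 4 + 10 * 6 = 56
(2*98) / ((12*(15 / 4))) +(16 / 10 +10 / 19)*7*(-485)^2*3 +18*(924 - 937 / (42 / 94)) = 10482303.90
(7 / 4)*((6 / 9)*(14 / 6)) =49 / 18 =2.72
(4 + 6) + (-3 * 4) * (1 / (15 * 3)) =146 / 15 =9.73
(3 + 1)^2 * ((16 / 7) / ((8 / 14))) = 64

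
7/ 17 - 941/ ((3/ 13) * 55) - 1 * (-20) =-53.73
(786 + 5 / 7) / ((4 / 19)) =104633 / 28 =3736.89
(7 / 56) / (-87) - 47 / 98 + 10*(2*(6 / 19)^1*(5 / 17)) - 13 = -128039111 / 11015592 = -11.62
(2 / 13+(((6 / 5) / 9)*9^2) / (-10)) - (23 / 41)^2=-677906 / 546325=-1.24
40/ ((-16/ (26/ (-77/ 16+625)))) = -1040/ 9923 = -0.10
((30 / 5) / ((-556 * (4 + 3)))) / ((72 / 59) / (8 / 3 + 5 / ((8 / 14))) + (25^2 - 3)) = -24249 / 9785441540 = -0.00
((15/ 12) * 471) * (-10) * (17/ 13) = -200175/ 26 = -7699.04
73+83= 156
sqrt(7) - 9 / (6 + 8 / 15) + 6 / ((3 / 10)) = sqrt(7) + 1825 / 98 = 21.27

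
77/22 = 7/2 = 3.50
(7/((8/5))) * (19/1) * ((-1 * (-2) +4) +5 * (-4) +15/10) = -16625/16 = -1039.06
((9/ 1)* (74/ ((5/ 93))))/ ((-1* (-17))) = 61938/ 85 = 728.68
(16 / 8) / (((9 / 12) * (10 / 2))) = 8 / 15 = 0.53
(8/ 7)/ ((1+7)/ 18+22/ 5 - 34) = -45/ 1148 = -0.04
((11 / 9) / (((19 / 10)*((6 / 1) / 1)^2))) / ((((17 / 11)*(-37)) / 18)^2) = 13310 / 7517179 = 0.00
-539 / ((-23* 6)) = 539 / 138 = 3.91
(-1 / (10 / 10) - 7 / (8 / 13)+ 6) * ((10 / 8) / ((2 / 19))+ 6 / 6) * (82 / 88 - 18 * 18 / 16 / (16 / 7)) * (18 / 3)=87950979 / 22528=3904.07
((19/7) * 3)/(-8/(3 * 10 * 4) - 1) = -855/112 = -7.63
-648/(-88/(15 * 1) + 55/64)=622080/4807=129.41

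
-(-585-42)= 627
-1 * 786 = -786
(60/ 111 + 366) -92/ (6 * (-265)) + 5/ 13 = 366.98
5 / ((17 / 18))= 90 / 17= 5.29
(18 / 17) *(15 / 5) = 54 / 17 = 3.18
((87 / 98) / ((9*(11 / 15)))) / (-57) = -0.00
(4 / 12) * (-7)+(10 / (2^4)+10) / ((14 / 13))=2531 / 336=7.53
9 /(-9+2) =-9 /7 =-1.29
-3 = -3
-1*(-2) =2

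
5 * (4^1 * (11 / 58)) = 3.79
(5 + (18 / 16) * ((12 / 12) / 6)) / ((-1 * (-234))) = 83 / 3744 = 0.02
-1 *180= -180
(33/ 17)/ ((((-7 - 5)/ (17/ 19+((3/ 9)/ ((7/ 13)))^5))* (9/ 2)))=-420663562/ 11872481607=-0.04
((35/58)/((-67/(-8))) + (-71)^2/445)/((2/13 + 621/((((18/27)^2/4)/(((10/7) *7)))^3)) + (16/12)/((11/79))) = 4228637127/167922635435221490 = 0.00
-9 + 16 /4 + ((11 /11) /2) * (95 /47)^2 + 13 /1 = 44369 /4418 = 10.04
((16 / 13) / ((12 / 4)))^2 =256 / 1521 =0.17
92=92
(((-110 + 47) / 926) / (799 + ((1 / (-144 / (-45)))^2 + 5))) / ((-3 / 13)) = 4992 / 13615441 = 0.00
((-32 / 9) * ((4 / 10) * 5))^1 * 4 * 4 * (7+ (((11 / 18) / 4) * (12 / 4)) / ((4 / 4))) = -22912 / 27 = -848.59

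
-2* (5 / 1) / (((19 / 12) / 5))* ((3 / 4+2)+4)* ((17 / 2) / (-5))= 6885 / 19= 362.37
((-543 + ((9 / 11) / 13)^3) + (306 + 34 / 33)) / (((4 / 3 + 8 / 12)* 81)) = -1035035266 / 710582301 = -1.46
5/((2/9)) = 45/2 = 22.50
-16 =-16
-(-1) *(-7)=-7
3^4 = 81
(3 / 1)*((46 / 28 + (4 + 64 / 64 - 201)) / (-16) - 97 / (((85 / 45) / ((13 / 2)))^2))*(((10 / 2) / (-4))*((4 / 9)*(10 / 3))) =613102325 / 97104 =6313.87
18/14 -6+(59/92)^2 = -4.30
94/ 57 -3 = -77/ 57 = -1.35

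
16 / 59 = 0.27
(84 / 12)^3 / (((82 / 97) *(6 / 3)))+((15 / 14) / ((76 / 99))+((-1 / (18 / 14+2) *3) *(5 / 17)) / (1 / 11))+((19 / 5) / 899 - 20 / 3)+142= 77434302482953 / 230013429240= 336.65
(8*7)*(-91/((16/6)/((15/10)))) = -5733/2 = -2866.50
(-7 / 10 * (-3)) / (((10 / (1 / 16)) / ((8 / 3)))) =7 / 200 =0.04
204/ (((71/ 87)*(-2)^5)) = -4437/ 568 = -7.81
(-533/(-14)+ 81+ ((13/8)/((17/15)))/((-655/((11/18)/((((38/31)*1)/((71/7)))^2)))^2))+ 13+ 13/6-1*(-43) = 1118338345119698699653/6309599683441098240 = 177.24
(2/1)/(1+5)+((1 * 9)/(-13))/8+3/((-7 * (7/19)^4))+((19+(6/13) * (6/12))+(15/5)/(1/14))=200394611/5243784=38.22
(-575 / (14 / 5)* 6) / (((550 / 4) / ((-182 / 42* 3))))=8970 / 77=116.49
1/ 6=0.17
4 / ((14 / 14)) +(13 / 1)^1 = 17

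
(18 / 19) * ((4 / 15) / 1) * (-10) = -48 / 19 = -2.53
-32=-32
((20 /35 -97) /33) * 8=-1800 /77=-23.38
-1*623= -623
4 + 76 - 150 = -70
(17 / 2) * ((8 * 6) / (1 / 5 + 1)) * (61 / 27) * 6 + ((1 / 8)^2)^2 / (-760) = 129125580791 / 28016640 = 4608.89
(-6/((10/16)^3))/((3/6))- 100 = -18644/125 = -149.15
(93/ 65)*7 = 651/ 65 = 10.02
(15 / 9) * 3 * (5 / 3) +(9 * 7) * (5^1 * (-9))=-8480 / 3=-2826.67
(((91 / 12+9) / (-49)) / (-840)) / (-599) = -199 / 295858080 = -0.00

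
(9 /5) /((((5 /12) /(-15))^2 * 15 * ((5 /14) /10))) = 4354.56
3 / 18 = 1 / 6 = 0.17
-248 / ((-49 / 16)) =3968 / 49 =80.98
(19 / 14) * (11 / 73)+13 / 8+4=5.83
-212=-212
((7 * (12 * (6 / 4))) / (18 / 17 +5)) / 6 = 357 / 103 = 3.47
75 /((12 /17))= 425 /4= 106.25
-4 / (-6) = 2 / 3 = 0.67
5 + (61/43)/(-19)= 4024/817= 4.93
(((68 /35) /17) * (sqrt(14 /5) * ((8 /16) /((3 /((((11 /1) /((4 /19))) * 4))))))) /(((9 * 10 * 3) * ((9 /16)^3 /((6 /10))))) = 856064 * sqrt(70) /86113125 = 0.08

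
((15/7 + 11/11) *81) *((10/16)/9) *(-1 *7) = -495/4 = -123.75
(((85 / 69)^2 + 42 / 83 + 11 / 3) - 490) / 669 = -191381302 / 264364047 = -0.72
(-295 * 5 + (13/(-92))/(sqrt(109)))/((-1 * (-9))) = -1475/9 - 13 * sqrt(109)/90252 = -163.89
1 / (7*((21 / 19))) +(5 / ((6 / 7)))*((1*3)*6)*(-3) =-46286 / 147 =-314.87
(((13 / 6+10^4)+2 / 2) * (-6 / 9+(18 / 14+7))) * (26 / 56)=15604940 / 441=35385.35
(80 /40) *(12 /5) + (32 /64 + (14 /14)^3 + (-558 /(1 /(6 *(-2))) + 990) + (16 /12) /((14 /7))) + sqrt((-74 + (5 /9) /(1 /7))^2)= 698677 /90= 7763.08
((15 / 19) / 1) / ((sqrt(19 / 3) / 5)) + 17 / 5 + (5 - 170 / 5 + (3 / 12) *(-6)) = -271 / 10 + 75 *sqrt(57) / 361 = -25.53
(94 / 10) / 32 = 47 / 160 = 0.29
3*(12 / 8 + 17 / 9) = 10.17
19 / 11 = 1.73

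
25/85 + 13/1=226/17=13.29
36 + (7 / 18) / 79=51199 / 1422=36.00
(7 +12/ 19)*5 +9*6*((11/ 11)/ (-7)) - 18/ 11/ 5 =220301/ 7315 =30.12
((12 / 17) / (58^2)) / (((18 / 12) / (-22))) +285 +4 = 4131789 / 14297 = 289.00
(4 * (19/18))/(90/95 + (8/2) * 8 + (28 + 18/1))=361/6750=0.05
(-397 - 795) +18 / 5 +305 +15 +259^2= 66212.60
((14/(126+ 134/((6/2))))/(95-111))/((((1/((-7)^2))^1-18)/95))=97755/3608576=0.03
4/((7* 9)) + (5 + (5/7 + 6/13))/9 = 614/819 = 0.75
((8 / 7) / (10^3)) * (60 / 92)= 3 / 4025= 0.00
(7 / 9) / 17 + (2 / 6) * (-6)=-299 / 153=-1.95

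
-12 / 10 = -6 / 5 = -1.20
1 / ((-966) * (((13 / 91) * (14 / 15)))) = -5 / 644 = -0.01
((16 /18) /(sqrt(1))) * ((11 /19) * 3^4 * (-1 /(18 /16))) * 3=-111.16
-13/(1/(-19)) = 247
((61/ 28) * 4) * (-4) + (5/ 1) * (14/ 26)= -2927/ 91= -32.16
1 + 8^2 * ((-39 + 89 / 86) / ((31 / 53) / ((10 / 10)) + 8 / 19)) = -105167801 / 43559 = -2414.38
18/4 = 9/2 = 4.50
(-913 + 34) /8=-879 /8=-109.88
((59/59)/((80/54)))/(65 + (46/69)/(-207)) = 16767/1614520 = 0.01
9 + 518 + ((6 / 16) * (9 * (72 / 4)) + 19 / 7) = 16533 / 28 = 590.46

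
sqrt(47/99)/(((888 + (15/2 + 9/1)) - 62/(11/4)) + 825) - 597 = -597 + 2 * sqrt(517)/112659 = -597.00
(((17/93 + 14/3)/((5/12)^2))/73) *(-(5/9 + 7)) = -490688/169725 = -2.89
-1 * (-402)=402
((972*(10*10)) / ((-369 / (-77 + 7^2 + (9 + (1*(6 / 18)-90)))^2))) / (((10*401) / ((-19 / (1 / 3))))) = 726927840 / 16441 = 44214.33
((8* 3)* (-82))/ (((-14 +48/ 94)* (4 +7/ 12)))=31.83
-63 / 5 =-12.60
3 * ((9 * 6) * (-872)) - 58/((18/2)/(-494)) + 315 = -137765.44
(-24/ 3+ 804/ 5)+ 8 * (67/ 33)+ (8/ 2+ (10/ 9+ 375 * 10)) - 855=3069.15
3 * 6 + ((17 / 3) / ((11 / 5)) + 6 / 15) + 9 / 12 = 14339 / 660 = 21.73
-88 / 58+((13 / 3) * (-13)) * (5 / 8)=-25561 / 696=-36.73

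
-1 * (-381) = 381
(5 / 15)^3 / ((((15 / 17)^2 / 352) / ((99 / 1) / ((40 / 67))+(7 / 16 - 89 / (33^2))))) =8368092682 / 3007125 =2782.76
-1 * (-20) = 20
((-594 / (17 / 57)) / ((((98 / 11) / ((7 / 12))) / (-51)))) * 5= 931095 / 28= 33253.39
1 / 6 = 0.17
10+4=14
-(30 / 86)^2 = -225 / 1849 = -0.12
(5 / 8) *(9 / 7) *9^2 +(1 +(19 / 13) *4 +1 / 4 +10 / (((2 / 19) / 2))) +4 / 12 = 573341 / 2184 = 262.52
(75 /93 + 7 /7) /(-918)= -28 /14229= -0.00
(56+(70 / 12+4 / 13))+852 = 71303 / 78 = 914.14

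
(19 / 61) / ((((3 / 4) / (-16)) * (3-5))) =608 / 183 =3.32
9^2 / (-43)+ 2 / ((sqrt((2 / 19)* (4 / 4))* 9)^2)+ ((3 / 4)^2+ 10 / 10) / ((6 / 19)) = 367667 / 111456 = 3.30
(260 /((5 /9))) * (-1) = -468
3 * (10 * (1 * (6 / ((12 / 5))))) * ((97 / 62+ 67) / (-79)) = -318825 / 4898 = -65.09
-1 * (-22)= 22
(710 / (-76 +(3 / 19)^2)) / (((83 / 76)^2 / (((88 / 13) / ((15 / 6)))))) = -52111718912 / 2456279839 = -21.22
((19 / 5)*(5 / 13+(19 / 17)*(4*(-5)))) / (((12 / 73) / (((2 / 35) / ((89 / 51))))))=-1346777 / 80990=-16.63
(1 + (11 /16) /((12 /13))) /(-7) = -335 /1344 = -0.25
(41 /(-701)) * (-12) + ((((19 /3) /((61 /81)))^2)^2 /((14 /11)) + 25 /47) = 25108127995061263 /6386504927978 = 3931.43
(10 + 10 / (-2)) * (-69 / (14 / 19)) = -6555 / 14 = -468.21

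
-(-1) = 1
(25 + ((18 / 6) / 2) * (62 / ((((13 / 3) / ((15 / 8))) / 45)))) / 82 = 190925 / 8528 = 22.39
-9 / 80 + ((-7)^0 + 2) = 2.89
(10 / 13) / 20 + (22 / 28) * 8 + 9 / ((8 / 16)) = 4427 / 182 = 24.32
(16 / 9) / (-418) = -8 / 1881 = -0.00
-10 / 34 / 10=-1 / 34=-0.03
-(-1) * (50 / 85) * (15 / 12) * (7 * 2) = 175 / 17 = 10.29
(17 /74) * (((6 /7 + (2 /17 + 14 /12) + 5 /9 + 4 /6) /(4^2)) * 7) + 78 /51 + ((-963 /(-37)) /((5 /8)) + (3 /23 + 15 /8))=1896429079 /41664960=45.52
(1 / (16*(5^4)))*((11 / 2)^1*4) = 11 / 5000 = 0.00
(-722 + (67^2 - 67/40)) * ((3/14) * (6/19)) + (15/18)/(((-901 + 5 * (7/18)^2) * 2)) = 20809217097/81670120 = 254.80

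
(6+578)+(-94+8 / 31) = 15198 / 31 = 490.26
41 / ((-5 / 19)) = -779 / 5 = -155.80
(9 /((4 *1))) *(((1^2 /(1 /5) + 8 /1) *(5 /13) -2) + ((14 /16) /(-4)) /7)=855 /128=6.68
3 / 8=0.38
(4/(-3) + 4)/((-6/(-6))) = 8/3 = 2.67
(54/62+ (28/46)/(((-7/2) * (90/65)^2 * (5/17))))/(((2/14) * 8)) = 568547/1155060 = 0.49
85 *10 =850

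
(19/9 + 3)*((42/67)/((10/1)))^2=2254/112225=0.02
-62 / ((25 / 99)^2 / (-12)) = 7291944 / 625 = 11667.11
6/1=6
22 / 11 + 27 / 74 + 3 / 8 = 811 / 296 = 2.74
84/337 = 0.25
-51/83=-0.61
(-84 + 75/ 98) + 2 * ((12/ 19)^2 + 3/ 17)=-49367433/ 601426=-82.08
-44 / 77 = -4 / 7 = -0.57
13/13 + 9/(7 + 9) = 25/16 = 1.56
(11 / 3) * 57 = 209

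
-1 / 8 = -0.12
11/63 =0.17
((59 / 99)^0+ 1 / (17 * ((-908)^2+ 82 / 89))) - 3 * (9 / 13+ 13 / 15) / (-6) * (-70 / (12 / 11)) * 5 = -4039269749945 / 16216400538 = -249.09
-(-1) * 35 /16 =2.19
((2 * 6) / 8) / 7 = 3 / 14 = 0.21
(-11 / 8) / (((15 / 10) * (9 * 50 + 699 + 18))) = -11 / 14004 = -0.00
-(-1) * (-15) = -15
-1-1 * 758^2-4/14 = -4021957/7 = -574565.29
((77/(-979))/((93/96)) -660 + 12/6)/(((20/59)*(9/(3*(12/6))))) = -53561557/41385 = -1294.23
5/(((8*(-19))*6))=-0.01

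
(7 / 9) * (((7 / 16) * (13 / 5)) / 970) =637 / 698400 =0.00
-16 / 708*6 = -8 / 59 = -0.14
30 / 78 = 5 / 13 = 0.38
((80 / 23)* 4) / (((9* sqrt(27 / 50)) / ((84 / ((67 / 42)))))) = 110.77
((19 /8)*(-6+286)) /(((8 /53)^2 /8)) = 1867985 /8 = 233498.12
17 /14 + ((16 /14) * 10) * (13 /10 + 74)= 12065 /14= 861.79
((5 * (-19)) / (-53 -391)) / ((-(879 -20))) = -95 / 381396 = -0.00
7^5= 16807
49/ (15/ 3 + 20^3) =49/ 8005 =0.01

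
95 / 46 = 2.07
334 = 334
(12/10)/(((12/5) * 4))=0.12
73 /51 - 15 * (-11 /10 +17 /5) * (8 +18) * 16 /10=-365611 /255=-1433.77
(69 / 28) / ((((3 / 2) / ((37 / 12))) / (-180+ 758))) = 245939 / 84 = 2927.85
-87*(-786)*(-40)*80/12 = -18235200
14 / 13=1.08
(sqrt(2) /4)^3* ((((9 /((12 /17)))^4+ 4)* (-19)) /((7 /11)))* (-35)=7070705125* sqrt(2) /8192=1220640.51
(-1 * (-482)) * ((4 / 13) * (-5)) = -9640 / 13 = -741.54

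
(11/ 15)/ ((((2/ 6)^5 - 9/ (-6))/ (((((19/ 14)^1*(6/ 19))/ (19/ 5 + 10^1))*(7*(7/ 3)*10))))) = 41580/ 16813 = 2.47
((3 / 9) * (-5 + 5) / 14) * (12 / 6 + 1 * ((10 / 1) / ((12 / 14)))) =0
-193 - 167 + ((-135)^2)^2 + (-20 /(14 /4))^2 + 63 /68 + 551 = 1106726630799 /3332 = 332150849.58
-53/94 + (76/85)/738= -1658773/2948310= -0.56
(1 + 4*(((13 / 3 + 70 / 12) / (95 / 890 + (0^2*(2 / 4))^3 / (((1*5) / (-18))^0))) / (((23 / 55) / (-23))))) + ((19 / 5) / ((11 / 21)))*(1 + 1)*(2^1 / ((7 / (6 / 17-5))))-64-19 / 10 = -2242461659 / 106590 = -21038.20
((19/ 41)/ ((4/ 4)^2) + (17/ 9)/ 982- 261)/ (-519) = 94406819/ 188063802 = 0.50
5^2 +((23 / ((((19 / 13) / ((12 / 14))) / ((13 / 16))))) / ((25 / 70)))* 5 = 13561 / 76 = 178.43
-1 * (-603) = 603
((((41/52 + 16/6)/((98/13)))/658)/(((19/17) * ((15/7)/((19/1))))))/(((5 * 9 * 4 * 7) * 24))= 0.00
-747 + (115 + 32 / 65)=-631.51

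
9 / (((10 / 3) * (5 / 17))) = 459 / 50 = 9.18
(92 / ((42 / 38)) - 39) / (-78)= -929 / 1638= -0.57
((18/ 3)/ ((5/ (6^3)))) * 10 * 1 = 2592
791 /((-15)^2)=791 /225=3.52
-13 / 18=-0.72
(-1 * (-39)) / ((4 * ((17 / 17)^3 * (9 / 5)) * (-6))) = -65 / 72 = -0.90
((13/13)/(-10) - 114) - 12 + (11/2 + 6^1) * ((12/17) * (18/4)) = -15227/170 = -89.57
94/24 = 47/12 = 3.92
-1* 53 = -53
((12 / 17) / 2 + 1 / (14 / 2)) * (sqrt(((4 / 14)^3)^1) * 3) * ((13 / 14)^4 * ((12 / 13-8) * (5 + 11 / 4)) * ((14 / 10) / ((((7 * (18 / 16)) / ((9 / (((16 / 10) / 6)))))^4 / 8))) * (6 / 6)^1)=-44916702714000 * sqrt(14) / 4802079233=-34997.95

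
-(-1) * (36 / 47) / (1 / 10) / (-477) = -0.02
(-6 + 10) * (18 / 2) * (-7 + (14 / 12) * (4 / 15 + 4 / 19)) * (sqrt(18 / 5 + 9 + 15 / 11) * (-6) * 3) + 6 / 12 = 15602.52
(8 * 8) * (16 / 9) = 1024 / 9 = 113.78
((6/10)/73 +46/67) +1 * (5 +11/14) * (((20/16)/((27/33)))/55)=1171591/1369480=0.86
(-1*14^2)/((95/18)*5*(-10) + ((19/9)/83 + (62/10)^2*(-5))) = 244020/567799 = 0.43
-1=-1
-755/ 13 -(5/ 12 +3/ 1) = -9593/ 156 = -61.49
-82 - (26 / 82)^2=-138011 / 1681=-82.10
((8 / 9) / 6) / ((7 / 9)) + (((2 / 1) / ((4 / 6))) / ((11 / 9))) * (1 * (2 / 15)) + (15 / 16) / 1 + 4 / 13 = 423529 / 240240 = 1.76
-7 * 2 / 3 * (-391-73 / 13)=72184 / 39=1850.87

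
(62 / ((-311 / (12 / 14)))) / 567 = -124 / 411453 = -0.00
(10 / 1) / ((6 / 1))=5 / 3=1.67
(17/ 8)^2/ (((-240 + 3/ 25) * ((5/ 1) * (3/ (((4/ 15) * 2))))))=-289/ 431784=-0.00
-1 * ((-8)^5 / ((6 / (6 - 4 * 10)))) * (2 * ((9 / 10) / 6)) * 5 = -278528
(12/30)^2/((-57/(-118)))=472/1425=0.33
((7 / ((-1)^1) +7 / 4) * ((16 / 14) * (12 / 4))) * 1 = -18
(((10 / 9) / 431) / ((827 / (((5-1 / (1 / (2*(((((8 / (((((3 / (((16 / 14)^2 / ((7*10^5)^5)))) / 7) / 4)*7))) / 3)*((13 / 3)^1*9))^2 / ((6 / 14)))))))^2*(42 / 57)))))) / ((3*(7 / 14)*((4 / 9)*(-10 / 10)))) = -24312900727868270993845531080523869604803621768951415962922030152423262596130371093750000000000000000000000028561 / 282264566636647671868170980011242932050663512200117111206054687500000000000000000000000000000000000000000000000000000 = -8.614e-5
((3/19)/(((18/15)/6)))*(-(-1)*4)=60/19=3.16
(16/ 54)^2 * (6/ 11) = 128/ 2673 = 0.05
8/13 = 0.62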